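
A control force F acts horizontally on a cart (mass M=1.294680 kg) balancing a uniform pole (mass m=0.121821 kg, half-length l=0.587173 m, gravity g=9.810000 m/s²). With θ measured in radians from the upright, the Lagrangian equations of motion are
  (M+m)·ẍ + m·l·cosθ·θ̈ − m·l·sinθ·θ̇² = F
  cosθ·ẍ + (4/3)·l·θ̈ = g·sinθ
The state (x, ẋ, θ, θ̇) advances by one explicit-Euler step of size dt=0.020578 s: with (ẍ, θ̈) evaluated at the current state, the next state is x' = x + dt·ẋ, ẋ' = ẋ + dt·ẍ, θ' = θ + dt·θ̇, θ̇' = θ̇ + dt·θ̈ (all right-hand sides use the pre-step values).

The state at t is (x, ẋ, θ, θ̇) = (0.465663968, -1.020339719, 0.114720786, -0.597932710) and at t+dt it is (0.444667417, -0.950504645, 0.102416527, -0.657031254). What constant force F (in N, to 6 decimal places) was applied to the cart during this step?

ẍ = (ẋ'−ẋ)/dt = (-0.950504645−-1.020339719)/0.020578 = 3.393676
θ̈ = (θ̇'−θ̇)/dt = (-0.657031254−-0.597932710)/0.020578 = -2.871928
sinθ=0.114469, cosθ=0.993427
F = (M+m)·ẍ + m·l·cosθ·θ̈ − m·l·sinθ·θ̇² = 4.807146 + -0.204079 − 0.002927 = 4.600140

F = 4.600140 N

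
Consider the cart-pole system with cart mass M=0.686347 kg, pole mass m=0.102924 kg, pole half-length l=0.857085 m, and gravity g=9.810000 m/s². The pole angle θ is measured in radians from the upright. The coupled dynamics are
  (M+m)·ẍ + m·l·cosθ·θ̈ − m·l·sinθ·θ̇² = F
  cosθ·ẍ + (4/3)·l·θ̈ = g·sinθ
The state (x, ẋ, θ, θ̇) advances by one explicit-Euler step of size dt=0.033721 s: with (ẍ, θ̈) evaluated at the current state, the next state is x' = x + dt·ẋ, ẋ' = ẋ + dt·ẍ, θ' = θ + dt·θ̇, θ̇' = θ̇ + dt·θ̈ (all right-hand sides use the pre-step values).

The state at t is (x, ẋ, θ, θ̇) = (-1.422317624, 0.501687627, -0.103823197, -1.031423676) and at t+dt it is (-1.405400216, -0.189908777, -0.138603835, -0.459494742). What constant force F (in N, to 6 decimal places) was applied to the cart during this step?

ẍ = (ẋ'−ẋ)/dt = (-0.189908777−0.501687627)/0.033721 = -20.509368
θ̈ = (θ̇'−θ̇)/dt = (-0.459494742−-1.031423676)/0.033721 = 16.960616
sinθ=-0.103637, cosθ=0.994615
F = (M+m)·ẍ + m·l·cosθ·θ̈ − m·l·sinθ·θ̇² = -16.187450 + 1.488118 − -0.009726 = -14.689606

F = -14.689606 N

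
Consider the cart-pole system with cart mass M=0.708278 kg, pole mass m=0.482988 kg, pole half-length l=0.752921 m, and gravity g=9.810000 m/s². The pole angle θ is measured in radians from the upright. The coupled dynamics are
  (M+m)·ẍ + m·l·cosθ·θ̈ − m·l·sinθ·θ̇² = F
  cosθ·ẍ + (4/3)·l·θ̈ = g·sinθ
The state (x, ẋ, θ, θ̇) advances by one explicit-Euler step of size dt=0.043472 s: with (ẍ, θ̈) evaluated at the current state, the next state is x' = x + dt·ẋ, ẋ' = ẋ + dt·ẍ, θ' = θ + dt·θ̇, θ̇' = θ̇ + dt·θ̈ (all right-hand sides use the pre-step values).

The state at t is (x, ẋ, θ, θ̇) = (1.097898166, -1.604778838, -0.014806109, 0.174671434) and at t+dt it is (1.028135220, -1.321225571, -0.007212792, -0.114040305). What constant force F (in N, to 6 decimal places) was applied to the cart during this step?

F = 5.355527 N

ẍ = (ẋ'−ẋ)/dt = (-1.321225571−-1.604778838)/0.043472 = 6.522664
θ̈ = (θ̇'−θ̇)/dt = (-0.114040305−0.174671434)/0.043472 = -6.641326
sinθ=-0.014806, cosθ=0.999890
F = (M+m)·ẍ + m·l·cosθ·θ̈ − m·l·sinθ·θ̇² = 7.770228 + -2.414866 − -0.000164 = 5.355527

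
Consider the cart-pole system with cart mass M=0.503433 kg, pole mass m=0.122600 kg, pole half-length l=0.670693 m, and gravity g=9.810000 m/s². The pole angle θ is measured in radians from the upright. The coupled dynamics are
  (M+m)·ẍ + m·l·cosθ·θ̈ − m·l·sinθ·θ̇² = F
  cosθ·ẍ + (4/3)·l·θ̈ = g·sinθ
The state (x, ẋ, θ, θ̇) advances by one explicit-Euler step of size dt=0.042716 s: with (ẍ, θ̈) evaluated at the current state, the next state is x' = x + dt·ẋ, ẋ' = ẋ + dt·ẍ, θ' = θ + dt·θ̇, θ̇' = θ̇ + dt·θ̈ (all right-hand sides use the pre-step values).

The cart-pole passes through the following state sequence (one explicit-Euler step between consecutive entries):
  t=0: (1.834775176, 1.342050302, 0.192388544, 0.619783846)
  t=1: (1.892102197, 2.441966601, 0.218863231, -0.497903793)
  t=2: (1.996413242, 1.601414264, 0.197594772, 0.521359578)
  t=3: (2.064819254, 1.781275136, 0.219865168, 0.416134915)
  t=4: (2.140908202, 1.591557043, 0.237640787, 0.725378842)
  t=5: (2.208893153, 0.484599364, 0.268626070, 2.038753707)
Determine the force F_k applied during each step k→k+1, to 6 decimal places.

step 0→1:
  ẍ = (ẋ'−ẋ)/dt = (2.441966601−1.342050302)/0.042716 = 25.749515
  θ̈ = (θ̇'−θ̇)/dt = (-0.497903793−0.619783846)/0.042716 = -26.165550
  sinθ=0.191204, cosθ=0.981550
  F = (M+m)·ẍ + m·l·cosθ·θ̈ − m·l·sinθ·θ̇² = 16.120046 + -2.111819 − 0.006039 = 14.002188
step 1→2:
  ẍ = (ẋ'−ẋ)/dt = (1.601414264−2.441966601)/0.042716 = -19.677693
  θ̈ = (θ̇'−θ̇)/dt = (0.521359578−-0.497903793)/0.042716 = 23.861396
  sinθ=0.217120, cosθ=0.976145
  F = (M+m)·ẍ + m·l·cosθ·θ̈ − m·l·sinθ·θ̇² = -12.318885 + 1.915245 − 0.004426 = -10.408066
step 2→3:
  ẍ = (ẋ'−ẋ)/dt = (1.781275136−1.601414264)/0.042716 = 4.210621
  θ̈ = (θ̇'−θ̇)/dt = (0.416134915−0.521359578)/0.042716 = -2.463355
  sinθ=0.196311, cosθ=0.980542
  F = (M+m)·ẍ + m·l·cosθ·θ̈ − m·l·sinθ·θ̇² = 2.635987 + -0.198613 − 0.004388 = 2.432987
step 3→4:
  ẍ = (ẋ'−ẋ)/dt = (1.591557043−1.781275136)/0.042716 = -4.441382
  θ̈ = (θ̇'−θ̇)/dt = (0.725378842−0.416134915)/0.042716 = 7.239534
  sinθ=0.218098, cosθ=0.975927
  F = (M+m)·ẍ + m·l·cosθ·θ̈ − m·l·sinθ·θ̇² = -2.780452 + 0.580954 − 0.003106 = -2.202603
step 4→5:
  ẍ = (ẋ'−ẋ)/dt = (0.484599364−1.591557043)/0.042716 = -25.914357
  θ̈ = (θ̇'−θ̇)/dt = (2.038753707−0.725378842)/0.042716 = 30.746673
  sinθ=0.235410, cosθ=0.971896
  F = (M+m)·ẍ + m·l·cosθ·θ̈ − m·l·sinθ·θ̇² = -16.223243 + 2.457153 − 0.010185 = -13.776275

F_0 = 14.002188 N
F_1 = -10.408066 N
F_2 = 2.432987 N
F_3 = -2.202603 N
F_4 = -13.776275 N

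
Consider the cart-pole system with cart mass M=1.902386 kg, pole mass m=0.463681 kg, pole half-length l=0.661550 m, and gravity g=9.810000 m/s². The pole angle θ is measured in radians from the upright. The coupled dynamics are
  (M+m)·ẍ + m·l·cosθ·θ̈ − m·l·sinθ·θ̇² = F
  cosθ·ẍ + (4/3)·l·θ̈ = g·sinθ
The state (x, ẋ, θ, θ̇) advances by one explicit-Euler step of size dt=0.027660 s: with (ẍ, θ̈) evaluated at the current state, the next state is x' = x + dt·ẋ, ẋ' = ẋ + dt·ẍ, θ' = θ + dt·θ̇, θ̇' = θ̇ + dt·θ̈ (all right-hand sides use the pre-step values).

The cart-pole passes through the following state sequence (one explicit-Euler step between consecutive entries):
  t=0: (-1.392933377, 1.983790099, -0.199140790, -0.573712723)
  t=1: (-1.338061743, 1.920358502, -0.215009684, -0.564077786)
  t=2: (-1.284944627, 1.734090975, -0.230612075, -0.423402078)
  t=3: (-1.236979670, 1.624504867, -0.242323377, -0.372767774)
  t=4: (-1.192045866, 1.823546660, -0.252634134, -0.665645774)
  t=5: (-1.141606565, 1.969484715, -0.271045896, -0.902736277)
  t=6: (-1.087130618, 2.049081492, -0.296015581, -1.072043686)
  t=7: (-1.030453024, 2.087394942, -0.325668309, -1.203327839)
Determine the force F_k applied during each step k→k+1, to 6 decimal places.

step 0→1:
  ẍ = (ẋ'−ẋ)/dt = (1.920358502−1.983790099)/0.027660 = -2.293261
  θ̈ = (θ̇'−θ̇)/dt = (-0.564077786−-0.573712723)/0.027660 = 0.348335
  sinθ=-0.197827, cosθ=0.980237
  F = (M+m)·ẍ + m·l·cosθ·θ̈ − m·l·sinθ·θ̇² = -5.426009 + 0.104739 − -0.019974 = -5.301296
step 1→2:
  ẍ = (ẋ'−ẋ)/dt = (1.734090975−1.920358502)/0.027660 = -6.734184
  θ̈ = (θ̇'−θ̇)/dt = (-0.423402078−-0.564077786)/0.027660 = 5.085890
  sinθ=-0.213357, cosθ=0.976974
  F = (M+m)·ẍ + m·l·cosθ·θ̈ − m·l·sinθ·θ̇² = -15.933530 + 1.524165 − -0.020824 = -14.388541
step 2→3:
  ẍ = (ẋ'−ẋ)/dt = (1.624504867−1.734090975)/0.027660 = -3.961898
  θ̈ = (θ̇'−θ̇)/dt = (-0.372767774−-0.423402078)/0.027660 = 1.830597
  sinθ=-0.228573, cosθ=0.973527
  F = (M+m)·ẍ + m·l·cosθ·θ̈ − m·l·sinθ·θ̇² = -9.374117 + 0.546667 − -0.012569 = -8.814881
step 3→4:
  ẍ = (ẋ'−ẋ)/dt = (1.823546660−1.624504867)/0.027660 = 7.196016
  θ̈ = (θ̇'−θ̇)/dt = (-0.665645774−-0.372767774)/0.027660 = -10.588503
  sinθ=-0.239959, cosθ=0.970783
  F = (M+m)·ẍ + m·l·cosθ·θ̈ − m·l·sinθ·θ̇² = 17.026255 + -3.153107 − -0.010228 = 13.883376
step 4→5:
  ẍ = (ẋ'−ẋ)/dt = (1.969484715−1.823546660)/0.027660 = 5.276141
  θ̈ = (θ̇'−θ̇)/dt = (-0.902736277−-0.665645774)/0.027660 = -8.571602
  sinθ=-0.249955, cosθ=0.968257
  F = (M+m)·ẍ + m·l·cosθ·θ̈ − m·l·sinθ·θ̇² = 12.483703 + -2.545861 − -0.033973 = 9.971814
step 5→6:
  ẍ = (ẋ'−ẋ)/dt = (2.049081492−1.969484715)/0.027660 = 2.877685
  θ̈ = (θ̇'−θ̇)/dt = (-1.072043686−-0.902736277)/0.027660 = -6.121020
  sinθ=-0.267739, cosθ=0.963491
  F = (M+m)·ẍ + m·l·cosθ·θ̈ − m·l·sinθ·θ̇² = 6.808796 + -1.809063 − -0.066929 = 5.066663
step 6→7:
  ẍ = (ẋ'−ẋ)/dt = (2.087394942−2.049081492)/0.027660 = 1.385157
  θ̈ = (θ̇'−θ̇)/dt = (-1.203327839−-1.072043686)/0.027660 = -4.746354
  sinθ=-0.291711, cosθ=0.956506
  F = (M+m)·ẍ + m·l·cosθ·θ̈ − m·l·sinθ·θ̇² = 3.277375 + -1.392611 − -0.102840 = 1.987603

F_0 = -5.301296 N
F_1 = -14.388541 N
F_2 = -8.814881 N
F_3 = 13.883376 N
F_4 = 9.971814 N
F_5 = 5.066663 N
F_6 = 1.987603 N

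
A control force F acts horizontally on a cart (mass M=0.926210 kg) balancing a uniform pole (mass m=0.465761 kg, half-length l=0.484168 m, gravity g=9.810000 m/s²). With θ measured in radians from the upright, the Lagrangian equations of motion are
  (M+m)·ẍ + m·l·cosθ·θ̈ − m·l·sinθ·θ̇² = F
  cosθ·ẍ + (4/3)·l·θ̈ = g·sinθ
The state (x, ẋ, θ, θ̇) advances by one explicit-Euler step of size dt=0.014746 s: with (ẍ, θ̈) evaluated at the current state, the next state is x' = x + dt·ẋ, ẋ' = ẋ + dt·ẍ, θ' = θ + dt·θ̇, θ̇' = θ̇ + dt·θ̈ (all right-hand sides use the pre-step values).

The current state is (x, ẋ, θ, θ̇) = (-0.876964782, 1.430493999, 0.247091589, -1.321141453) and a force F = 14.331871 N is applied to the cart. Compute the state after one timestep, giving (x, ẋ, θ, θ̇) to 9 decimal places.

sinθ=0.244584921, cosθ=0.969627875
temp = (F + m·l·θ̇²·sinθ)/(M+m) = (14.331871 + 0.096269235)/1.391971 = 10.365259215
θ̈ = (g·sinθ − cosθ·temp)/(l·(4/3 − m·cos²θ/(M+m))) = -15.511740921
ẍ = temp − m·l·θ̈·cosθ/(M+m) = 12.801917623
Euler: x'=-0.876964782+0.014746·1.430493999=-0.855870717, ẋ'=1.430493999+0.014746·12.801917623=1.619271076
       θ'=0.247091589+0.014746·-1.321141453=0.227610037, θ̇'=-1.321141453+0.014746·-15.511740921=-1.549877585

(-0.855870717, 1.619271076, 0.227610037, -1.549877585)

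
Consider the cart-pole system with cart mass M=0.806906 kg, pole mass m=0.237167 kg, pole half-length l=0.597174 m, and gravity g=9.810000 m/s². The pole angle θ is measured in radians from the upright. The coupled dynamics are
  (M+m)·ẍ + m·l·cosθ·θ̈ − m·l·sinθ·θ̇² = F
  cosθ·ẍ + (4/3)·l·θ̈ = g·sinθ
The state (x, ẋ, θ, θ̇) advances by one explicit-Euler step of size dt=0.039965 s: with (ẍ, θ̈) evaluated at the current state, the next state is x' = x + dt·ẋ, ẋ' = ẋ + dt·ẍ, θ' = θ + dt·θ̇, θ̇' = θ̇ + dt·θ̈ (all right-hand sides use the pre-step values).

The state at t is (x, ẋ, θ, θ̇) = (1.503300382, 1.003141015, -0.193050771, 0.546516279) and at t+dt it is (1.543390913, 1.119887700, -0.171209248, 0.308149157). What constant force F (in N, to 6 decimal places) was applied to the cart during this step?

ẍ = (ẋ'−ẋ)/dt = (1.119887700−1.003141015)/0.039965 = 2.921223
θ̈ = (θ̇'−θ̇)/dt = (0.308149157−0.546516279)/0.039965 = -5.964397
sinθ=-0.191854, cosθ=0.981424
F = (M+m)·ẍ + m·l·cosθ·θ̈ − m·l·sinθ·θ̇² = 3.049970 + -0.829045 − -0.008116 = 2.229041

F = 2.229041 N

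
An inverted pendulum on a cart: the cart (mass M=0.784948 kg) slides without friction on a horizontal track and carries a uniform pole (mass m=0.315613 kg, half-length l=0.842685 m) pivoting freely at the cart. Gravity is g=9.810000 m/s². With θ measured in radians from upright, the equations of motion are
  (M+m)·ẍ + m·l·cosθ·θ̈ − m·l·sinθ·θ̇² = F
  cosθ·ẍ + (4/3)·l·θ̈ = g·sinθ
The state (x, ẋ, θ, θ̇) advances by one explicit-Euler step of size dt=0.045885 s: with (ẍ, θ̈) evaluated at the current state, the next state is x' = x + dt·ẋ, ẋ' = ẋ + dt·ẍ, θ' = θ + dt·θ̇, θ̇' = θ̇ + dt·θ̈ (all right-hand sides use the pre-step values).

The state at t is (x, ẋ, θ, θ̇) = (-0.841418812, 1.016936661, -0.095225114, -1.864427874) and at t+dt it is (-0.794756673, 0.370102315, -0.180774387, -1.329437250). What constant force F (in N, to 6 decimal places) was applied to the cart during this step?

F = -12.339642 N

ẍ = (ẋ'−ẋ)/dt = (0.370102315−1.016936661)/0.045885 = -14.096858
θ̈ = (θ̇'−θ̇)/dt = (-1.329437250−-1.864427874)/0.045885 = 11.659379
sinθ=-0.095081, cosθ=0.995470
F = (M+m)·ẍ + m·l·cosθ·θ̈ − m·l·sinθ·θ̇² = -15.514453 + 3.086907 − -0.087904 = -12.339642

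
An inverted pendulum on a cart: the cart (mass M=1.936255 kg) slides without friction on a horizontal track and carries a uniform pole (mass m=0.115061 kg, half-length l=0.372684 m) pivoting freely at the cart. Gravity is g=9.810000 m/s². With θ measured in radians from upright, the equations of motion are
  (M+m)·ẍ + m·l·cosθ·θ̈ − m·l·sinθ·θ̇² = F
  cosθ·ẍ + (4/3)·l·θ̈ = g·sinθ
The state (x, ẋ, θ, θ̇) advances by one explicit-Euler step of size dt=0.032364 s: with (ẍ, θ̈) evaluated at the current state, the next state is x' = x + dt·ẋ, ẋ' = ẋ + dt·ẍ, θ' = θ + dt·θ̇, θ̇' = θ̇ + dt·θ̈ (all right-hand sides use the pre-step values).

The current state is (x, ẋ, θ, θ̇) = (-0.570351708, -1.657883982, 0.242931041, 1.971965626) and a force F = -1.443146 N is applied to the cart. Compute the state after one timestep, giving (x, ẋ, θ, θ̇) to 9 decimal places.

sinθ=0.240548633, cosθ=0.970637087
temp = (F + m·l·θ̇²·sinθ)/(M+m) = (-1.443146 + 0.040111644)/2.051316 = -0.683967929
θ̈ = (g·sinθ − cosθ·temp)/(l·(4/3 − m·cos²θ/(M+m))) = 6.336037967
ẍ = temp − m·l·θ̈·cosθ/(M+m) = -0.812529442
Euler: x'=-0.570351708+0.032364·-1.657883982=-0.624007465, ẋ'=-1.657883982+0.032364·-0.812529442=-1.684180685
       θ'=0.242931041+0.032364·1.971965626=0.306751737, θ̇'=1.971965626+0.032364·6.336037967=2.177025159

(-0.624007465, -1.684180685, 0.306751737, 2.177025159)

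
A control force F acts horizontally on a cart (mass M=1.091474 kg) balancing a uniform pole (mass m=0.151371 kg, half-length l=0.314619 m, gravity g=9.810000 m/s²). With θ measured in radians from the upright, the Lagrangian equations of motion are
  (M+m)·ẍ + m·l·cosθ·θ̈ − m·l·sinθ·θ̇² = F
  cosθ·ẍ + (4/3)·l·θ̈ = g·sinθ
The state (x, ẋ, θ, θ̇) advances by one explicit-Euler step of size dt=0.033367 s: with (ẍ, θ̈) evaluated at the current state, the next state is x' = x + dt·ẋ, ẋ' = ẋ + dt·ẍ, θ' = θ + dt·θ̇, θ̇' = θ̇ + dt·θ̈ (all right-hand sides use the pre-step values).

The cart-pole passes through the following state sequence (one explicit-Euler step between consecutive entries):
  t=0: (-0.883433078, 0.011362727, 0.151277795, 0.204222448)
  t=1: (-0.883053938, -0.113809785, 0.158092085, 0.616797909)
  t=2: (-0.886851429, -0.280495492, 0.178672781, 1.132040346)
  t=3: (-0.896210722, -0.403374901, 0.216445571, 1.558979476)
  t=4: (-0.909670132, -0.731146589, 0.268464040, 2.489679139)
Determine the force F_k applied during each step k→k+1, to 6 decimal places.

F_0 = -4.080554 N
F_1 = -5.485290 N
F_2 = -3.988163 N
F_3 = -10.936231 N

step 0→1:
  ẍ = (ẋ'−ẋ)/dt = (-0.113809785−0.011362727)/0.033367 = -3.751386
  θ̈ = (θ̇'−θ̇)/dt = (0.616797909−0.204222448)/0.033367 = 12.364775
  sinθ=0.150701, cosθ=0.988579
  F = (M+m)·ẍ + m·l·cosθ·θ̈ − m·l·sinθ·θ̇² = -4.662392 + 0.582137 − 0.000299 = -4.080554
step 1→2:
  ẍ = (ẋ'−ẋ)/dt = (-0.280495492−-0.113809785)/0.033367 = -4.995526
  θ̈ = (θ̇'−θ̇)/dt = (1.132040346−0.616797909)/0.033367 = 15.441677
  sinθ=0.157434, cosθ=0.987529
  F = (M+m)·ẍ + m·l·cosθ·θ̈ − m·l·sinθ·θ̇² = -6.208664 + 0.726227 − 0.002852 = -5.485290
step 2→3:
  ẍ = (ẋ'−ẋ)/dt = (-0.403374901−-0.280495492)/0.033367 = -3.682663
  θ̈ = (θ̇'−θ̇)/dt = (1.558979476−1.132040346)/0.033367 = 12.795251
  sinθ=0.177724, cosθ=0.984080
  F = (M+m)·ẍ + m·l·cosθ·θ̈ − m·l·sinθ·θ̇² = -4.576979 + 0.599663 − 0.010847 = -3.988163
step 3→4:
  ẍ = (ẋ'−ẋ)/dt = (-0.731146589−-0.403374901)/0.033367 = -9.823229
  θ̈ = (θ̇'−θ̇)/dt = (2.489679139−1.558979476)/0.033367 = 27.892818
  sinθ=0.214759, cosθ=0.976667
  F = (M+m)·ẍ + m·l·cosθ·θ̈ − m·l·sinθ·θ̇² = -12.208751 + 1.297378 − 0.024858 = -10.936231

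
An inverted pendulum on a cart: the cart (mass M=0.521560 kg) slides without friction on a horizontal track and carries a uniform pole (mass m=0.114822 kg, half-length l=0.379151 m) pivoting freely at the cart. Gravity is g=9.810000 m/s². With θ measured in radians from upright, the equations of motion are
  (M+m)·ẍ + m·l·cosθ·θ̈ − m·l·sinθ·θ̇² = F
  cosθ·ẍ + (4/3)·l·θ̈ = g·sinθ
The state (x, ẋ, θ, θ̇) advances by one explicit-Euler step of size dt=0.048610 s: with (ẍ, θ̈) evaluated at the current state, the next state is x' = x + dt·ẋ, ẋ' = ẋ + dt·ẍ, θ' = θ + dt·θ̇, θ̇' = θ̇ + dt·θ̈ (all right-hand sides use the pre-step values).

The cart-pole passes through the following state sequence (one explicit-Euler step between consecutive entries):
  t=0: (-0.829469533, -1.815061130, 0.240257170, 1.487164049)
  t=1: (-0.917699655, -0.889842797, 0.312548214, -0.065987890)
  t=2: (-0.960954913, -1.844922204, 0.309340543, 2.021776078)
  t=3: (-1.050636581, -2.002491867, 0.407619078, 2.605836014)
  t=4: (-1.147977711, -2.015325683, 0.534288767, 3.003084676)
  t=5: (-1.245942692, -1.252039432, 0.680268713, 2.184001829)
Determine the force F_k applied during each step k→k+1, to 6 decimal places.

step 0→1:
  ẍ = (ẋ'−ẋ)/dt = (-0.889842797−-1.815061130)/0.048610 = 19.033498
  θ̈ = (θ̇'−θ̇)/dt = (-0.065987890−1.487164049)/0.048610 = -31.951284
  sinθ=0.237952, cosθ=0.971277
  F = (M+m)·ẍ + m·l·cosθ·θ̈ − m·l·sinθ·θ̇² = 12.112575 + -1.351041 − 0.022911 = 10.738623
step 1→2:
  ẍ = (ẋ'−ẋ)/dt = (-1.844922204−-0.889842797)/0.048610 = -19.647797
  θ̈ = (θ̇'−θ̇)/dt = (2.021776078−-0.065987890)/0.048610 = 42.949269
  sinθ=0.307484, cosθ=0.951553
  F = (M+m)·ẍ + m·l·cosθ·θ̈ − m·l·sinθ·θ̇² = -12.503504 + 1.779206 − 0.000058 = -10.724357
step 2→3:
  ẍ = (ẋ'−ẋ)/dt = (-2.002491867−-1.844922204)/0.048610 = -3.241507
  θ̈ = (θ̇'−θ̇)/dt = (2.605836014−2.021776078)/0.048610 = 12.015222
  sinθ=0.304431, cosθ=0.952535
  F = (M+m)·ẍ + m·l·cosθ·θ̈ − m·l·sinθ·θ̇² = -2.062837 + 0.498253 − 0.054174 = -1.618758
step 3→4:
  ẍ = (ẋ'−ẋ)/dt = (-2.015325683−-2.002491867)/0.048610 = -0.264016
  θ̈ = (θ̇'−θ̇)/dt = (3.003084676−2.605836014)/0.048610 = 8.172159
  sinθ=0.396425, cosθ=0.918067
  F = (M+m)·ẍ + m·l·cosθ·θ̈ − m·l·sinθ·θ̇² = -0.168015 + 0.326624 − 0.117190 = 0.041419
step 4→5:
  ẍ = (ẋ'−ẋ)/dt = (-1.252039432−-2.015325683)/0.048610 = 15.702248
  θ̈ = (θ̇'−θ̇)/dt = (2.184001829−3.003084676)/0.048610 = -16.850089
  sinθ=0.509229, cosθ=0.860631
  F = (M+m)·ẍ + m·l·cosθ·θ̈ − m·l·sinθ·θ̇² = 9.992628 + -0.631330 − 0.199934 = 9.161364

F_0 = 10.738623 N
F_1 = -10.724357 N
F_2 = -1.618758 N
F_3 = 0.041419 N
F_4 = 9.161364 N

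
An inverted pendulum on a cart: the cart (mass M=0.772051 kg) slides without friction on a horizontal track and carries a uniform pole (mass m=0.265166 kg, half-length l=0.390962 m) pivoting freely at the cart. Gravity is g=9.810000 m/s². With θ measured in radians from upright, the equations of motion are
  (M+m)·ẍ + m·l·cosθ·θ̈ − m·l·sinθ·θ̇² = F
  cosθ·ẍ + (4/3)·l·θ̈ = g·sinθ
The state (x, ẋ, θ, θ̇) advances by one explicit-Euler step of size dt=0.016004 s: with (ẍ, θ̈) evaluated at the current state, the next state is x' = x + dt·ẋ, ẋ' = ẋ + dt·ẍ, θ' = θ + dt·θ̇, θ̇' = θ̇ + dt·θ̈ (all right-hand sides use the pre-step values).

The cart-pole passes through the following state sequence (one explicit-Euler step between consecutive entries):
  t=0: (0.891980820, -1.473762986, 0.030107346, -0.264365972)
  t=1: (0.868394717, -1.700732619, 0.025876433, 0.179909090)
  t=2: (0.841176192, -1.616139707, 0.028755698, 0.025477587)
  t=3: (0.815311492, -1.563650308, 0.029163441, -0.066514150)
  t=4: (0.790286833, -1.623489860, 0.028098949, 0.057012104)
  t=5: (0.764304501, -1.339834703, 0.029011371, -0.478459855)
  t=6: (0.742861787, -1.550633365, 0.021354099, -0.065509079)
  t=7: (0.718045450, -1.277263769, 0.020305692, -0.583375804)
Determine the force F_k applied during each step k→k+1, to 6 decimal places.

F_0 = -11.833492 N
F_1 = 4.482335 N
F_2 = 2.806176 N
F_3 = -3.078375 N
F_4 = 14.916360 N
F_5 = -10.988656 N
F_6 = 14.363192 N

step 0→1:
  ẍ = (ẋ'−ẋ)/dt = (-1.700732619−-1.473762986)/0.016004 = -14.182057
  θ̈ = (θ̇'−θ̇)/dt = (0.179909090−-0.264365972)/0.016004 = 27.760251
  sinθ=0.030103, cosθ=0.999547
  F = (M+m)·ẍ + m·l·cosθ·θ̈ − m·l·sinθ·θ̇² = -14.709870 + 2.876596 − 0.000218 = -11.833492
step 1→2:
  ẍ = (ẋ'−ẋ)/dt = (-1.616139707−-1.700732619)/0.016004 = 5.285736
  θ̈ = (θ̇'−θ̇)/dt = (0.025477587−0.179909090)/0.016004 = -9.649557
  sinθ=0.025874, cosθ=0.999665
  F = (M+m)·ẍ + m·l·cosθ·θ̈ − m·l·sinθ·θ̇² = 5.482455 + -1.000033 − 0.000087 = 4.482335
step 2→3:
  ẍ = (ẋ'−ẋ)/dt = (-1.563650308−-1.616139707)/0.016004 = 3.279767
  θ̈ = (θ̇'−θ̇)/dt = (-0.066514150−0.025477587)/0.016004 = -5.748047
  sinθ=0.028752, cosθ=0.999587
  F = (M+m)·ẍ + m·l·cosθ·θ̈ − m·l·sinθ·θ̇² = 3.401831 + -0.595653 − 0.000002 = 2.806176
step 3→4:
  ẍ = (ẋ'−ẋ)/dt = (-1.623489860−-1.563650308)/0.016004 = -3.739037
  θ̈ = (θ̇'−θ̇)/dt = (0.057012104−-0.066514150)/0.016004 = 7.718461
  sinθ=0.029159, cosθ=0.999575
  F = (M+m)·ẍ + m·l·cosθ·θ̈ − m·l·sinθ·θ̇² = -3.878193 + 0.799831 − 0.000013 = -3.078375
step 4→5:
  ẍ = (ẋ'−ẋ)/dt = (-1.339834703−-1.623489860)/0.016004 = 17.724016
  θ̈ = (θ̇'−θ̇)/dt = (-0.478459855−0.057012104)/0.016004 = -33.458633
  sinθ=0.028095, cosθ=0.999605
  F = (M+m)·ẍ + m·l·cosθ·θ̈ − m·l·sinθ·θ̇² = 18.383651 + -3.467282 − 0.000009 = 14.916360
step 5→6:
  ẍ = (ẋ'−ẋ)/dt = (-1.550633365−-1.339834703)/0.016004 = -13.171623
  θ̈ = (θ̇'−θ̇)/dt = (-0.065509079−-0.478459855)/0.016004 = 25.802973
  sinθ=0.029007, cosθ=0.999579
  F = (M+m)·ẍ + m·l·cosθ·θ̈ − m·l·sinθ·θ̇² = -13.661832 + 2.673864 − 0.000688 = -10.988656
step 6→7:
  ẍ = (ẋ'−ẋ)/dt = (-1.277263769−-1.550633365)/0.016004 = 17.081329
  θ̈ = (θ̇'−θ̇)/dt = (-0.583375804−-0.065509079)/0.016004 = -32.358581
  sinθ=0.021352, cosθ=0.999772
  F = (M+m)·ẍ + m·l·cosθ·θ̈ − m·l·sinθ·θ̇² = 17.717045 + -3.353844 − 0.000009 = 14.363192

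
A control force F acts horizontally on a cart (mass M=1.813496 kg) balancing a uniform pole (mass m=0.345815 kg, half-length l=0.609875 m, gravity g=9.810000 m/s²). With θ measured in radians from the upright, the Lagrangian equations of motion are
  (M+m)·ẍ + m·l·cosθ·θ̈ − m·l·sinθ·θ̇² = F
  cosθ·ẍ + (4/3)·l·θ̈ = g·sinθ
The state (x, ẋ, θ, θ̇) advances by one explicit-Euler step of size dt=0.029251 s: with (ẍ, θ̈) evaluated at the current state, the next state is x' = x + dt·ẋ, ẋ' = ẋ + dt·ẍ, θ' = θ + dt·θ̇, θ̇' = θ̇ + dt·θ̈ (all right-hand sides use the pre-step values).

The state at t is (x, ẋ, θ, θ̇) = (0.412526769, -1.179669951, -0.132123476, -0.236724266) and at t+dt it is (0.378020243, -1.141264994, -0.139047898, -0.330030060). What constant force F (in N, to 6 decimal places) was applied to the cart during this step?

ẍ = (ẋ'−ẋ)/dt = (-1.141264994−-1.179669951)/0.029251 = 1.312945
θ̈ = (θ̇'−θ̇)/dt = (-0.330030060−-0.236724266)/0.029251 = -3.189833
sinθ=-0.131739, cosθ=0.991284
F = (M+m)·ẍ + m·l·cosθ·θ̈ − m·l·sinθ·θ̇² = 2.835057 + -0.666885 − -0.001557 = 2.169729

F = 2.169729 N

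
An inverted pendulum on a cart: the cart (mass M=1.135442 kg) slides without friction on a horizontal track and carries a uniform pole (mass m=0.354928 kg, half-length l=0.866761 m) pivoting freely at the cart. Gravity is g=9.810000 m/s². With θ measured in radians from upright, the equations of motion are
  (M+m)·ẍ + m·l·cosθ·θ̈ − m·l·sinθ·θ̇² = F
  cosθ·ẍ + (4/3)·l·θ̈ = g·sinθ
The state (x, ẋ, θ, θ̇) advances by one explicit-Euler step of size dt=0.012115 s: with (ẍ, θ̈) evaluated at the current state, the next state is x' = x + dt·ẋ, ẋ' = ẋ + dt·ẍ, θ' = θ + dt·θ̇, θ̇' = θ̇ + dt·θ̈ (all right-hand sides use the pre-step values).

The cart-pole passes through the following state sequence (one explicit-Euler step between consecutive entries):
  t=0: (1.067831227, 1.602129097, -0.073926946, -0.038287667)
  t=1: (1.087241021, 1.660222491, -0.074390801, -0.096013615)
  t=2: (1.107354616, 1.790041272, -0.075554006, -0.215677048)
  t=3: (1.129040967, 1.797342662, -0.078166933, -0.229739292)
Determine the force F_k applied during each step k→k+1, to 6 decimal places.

step 0→1:
  ẍ = (ẋ'−ẋ)/dt = (1.660222491−1.602129097)/0.012115 = 4.795163
  θ̈ = (θ̇'−θ̇)/dt = (-0.096013615−-0.038287667)/0.012115 = -4.764833
  sinθ=-0.073860, cosθ=0.997269
  F = (M+m)·ẍ + m·l·cosθ·θ̈ − m·l·sinθ·θ̇² = 7.146566 + -1.461839 − -0.000033 = 5.684761
step 1→2:
  ẍ = (ẋ'−ẋ)/dt = (1.790041272−1.660222491)/0.012115 = 10.715541
  θ̈ = (θ̇'−θ̇)/dt = (-0.215677048−-0.096013615)/0.012115 = -9.877295
  sinθ=-0.074322, cosθ=0.997234
  F = (M+m)·ẍ + m·l·cosθ·θ̈ − m·l·sinθ·θ̇² = 15.970121 + -3.030225 − -0.000211 = 12.940107
step 2→3:
  ẍ = (ẋ'−ẋ)/dt = (1.797342662−1.790041272)/0.012115 = 0.602673
  θ̈ = (θ̇'−θ̇)/dt = (-0.229739292−-0.215677048)/0.012115 = -1.160730
  sinθ=-0.075482, cosθ=0.997147
  F = (M+m)·ẍ + m·l·cosθ·θ̈ − m·l·sinθ·θ̇² = 0.898206 + -0.356066 − -0.001080 = 0.543221

F_0 = 5.684761 N
F_1 = 12.940107 N
F_2 = 0.543221 N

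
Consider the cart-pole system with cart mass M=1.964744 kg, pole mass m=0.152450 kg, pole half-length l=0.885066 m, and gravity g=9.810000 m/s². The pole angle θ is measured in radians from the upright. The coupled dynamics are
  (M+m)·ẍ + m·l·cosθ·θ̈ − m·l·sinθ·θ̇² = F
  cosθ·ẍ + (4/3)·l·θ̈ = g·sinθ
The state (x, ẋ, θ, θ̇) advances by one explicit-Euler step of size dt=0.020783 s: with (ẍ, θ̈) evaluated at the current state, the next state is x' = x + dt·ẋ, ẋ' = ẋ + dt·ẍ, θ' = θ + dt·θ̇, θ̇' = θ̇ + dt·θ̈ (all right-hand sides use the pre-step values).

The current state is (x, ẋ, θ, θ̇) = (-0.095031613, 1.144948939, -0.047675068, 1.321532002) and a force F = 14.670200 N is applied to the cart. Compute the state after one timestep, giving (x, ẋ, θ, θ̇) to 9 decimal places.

sinθ=-0.047657010, cosθ=0.998863759
temp = (F + m·l·θ̇²·sinθ)/(M+m) = (14.670200 + -0.011230142)/2.117194 = 6.923772625
θ̈ = (g·sinθ − cosθ·temp)/(l·(4/3 − m·cos²θ/(M+m))) = -6.612988123
ẍ = temp − m·l·θ̈·cosθ/(M+m) = 7.344738053
Euler: x'=-0.095031613+0.020783·1.144948939=-0.071236139, ẋ'=1.144948939+0.020783·7.344738053=1.297594630
       θ'=-0.047675068+0.020783·1.321532002=-0.020209668, θ̇'=1.321532002+0.020783·-6.612988123=1.184094270

(-0.071236139, 1.297594630, -0.020209668, 1.184094270)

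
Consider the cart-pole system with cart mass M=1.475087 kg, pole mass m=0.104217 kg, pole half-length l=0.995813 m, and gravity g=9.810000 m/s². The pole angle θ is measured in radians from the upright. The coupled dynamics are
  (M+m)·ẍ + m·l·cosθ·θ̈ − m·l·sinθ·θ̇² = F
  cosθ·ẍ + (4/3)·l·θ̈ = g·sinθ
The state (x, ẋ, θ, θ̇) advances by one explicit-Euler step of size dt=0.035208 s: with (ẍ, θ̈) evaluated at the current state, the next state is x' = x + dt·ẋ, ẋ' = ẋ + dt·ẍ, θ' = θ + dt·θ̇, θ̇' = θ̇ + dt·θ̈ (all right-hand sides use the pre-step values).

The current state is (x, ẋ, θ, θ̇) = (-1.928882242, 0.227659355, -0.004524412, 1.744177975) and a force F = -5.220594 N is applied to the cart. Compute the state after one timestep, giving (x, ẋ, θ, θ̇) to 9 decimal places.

(-1.920866811, 0.105262727, 0.056884606, 1.835183534)

sinθ=-0.004524397, cosθ=0.999989765
temp = (F + m·l·θ̇²·sinθ)/(M+m) = (-5.220594 + -0.001428429)/1.579304 = -3.306534036
θ̈ = (g·sinθ − cosθ·temp)/(l·(4/3 − m·cos²θ/(M+m))) = 2.584797752
ẍ = temp − m·l·θ̈·cosθ/(M+m) = -3.476386850
Euler: x'=-1.928882242+0.035208·0.227659355=-1.920866811, ẋ'=0.227659355+0.035208·-3.476386850=0.105262727
       θ'=-0.004524412+0.035208·1.744177975=0.056884606, θ̇'=1.744177975+0.035208·2.584797752=1.835183534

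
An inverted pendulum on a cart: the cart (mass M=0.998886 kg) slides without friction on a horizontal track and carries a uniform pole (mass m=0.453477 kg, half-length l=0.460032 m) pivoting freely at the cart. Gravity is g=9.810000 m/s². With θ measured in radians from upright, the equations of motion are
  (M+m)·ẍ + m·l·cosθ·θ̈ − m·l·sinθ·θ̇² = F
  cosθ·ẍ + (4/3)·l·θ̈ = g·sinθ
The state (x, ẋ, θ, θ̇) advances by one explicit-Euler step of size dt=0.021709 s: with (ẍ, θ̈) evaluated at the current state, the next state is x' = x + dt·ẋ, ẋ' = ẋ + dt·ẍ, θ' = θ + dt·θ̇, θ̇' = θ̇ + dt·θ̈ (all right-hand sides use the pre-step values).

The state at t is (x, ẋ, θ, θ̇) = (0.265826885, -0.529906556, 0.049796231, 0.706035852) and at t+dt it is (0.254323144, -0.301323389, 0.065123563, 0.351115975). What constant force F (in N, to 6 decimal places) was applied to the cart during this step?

ẍ = (ẋ'−ẋ)/dt = (-0.301323389−-0.529906556)/0.021709 = 10.529419
θ̈ = (θ̇'−θ̇)/dt = (0.351115975−0.706035852)/0.021709 = -16.348974
sinθ=0.049776, cosθ=0.998760
F = (M+m)·ẍ + m·l·cosθ·θ̈ − m·l·sinθ·θ̇² = 15.292539 + -3.406396 − 0.005176 = 11.880967

F = 11.880967 N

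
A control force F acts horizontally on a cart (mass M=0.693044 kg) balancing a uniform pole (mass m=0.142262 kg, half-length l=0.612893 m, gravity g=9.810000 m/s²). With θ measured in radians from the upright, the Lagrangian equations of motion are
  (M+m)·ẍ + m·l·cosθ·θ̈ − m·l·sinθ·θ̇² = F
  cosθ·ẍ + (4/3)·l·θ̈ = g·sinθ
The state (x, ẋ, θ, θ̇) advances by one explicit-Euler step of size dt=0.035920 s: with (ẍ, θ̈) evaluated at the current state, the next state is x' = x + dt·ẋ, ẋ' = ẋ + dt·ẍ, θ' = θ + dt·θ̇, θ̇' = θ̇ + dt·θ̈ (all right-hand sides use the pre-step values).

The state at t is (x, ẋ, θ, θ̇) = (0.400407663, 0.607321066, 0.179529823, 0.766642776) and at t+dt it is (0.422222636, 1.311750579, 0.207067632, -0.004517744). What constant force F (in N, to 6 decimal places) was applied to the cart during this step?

F = 14.530279 N

ẍ = (ẋ'−ẋ)/dt = (1.311750579−0.607321066)/0.035920 = 19.611067
θ̈ = (θ̇'−θ̇)/dt = (-0.004517744−0.766642776)/0.035920 = -21.468834
sinθ=0.178567, cosθ=0.983928
F = (M+m)·ẍ + m·l·cosθ·θ̈ − m·l·sinθ·θ̇² = 16.381242 + -1.841812 − 0.009151 = 14.530279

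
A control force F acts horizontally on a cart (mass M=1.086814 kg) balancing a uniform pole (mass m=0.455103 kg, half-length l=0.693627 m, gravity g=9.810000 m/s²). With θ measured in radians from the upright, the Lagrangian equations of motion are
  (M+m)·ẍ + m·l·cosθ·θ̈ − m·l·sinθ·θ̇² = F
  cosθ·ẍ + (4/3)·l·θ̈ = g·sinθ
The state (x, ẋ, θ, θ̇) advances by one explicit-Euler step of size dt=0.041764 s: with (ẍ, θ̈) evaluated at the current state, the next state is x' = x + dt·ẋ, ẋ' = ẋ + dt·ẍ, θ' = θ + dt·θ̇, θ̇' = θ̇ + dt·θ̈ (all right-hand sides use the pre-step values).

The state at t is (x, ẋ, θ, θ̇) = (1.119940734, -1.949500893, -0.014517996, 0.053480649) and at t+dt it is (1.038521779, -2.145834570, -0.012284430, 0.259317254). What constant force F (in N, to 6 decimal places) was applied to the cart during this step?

F = -5.692935 N

ẍ = (ẋ'−ẋ)/dt = (-2.145834570−-1.949500893)/0.041764 = -4.701027
θ̈ = (θ̇'−θ̇)/dt = (0.259317254−0.053480649)/0.041764 = 4.928565
sinθ=-0.014517, cosθ=0.999895
F = (M+m)·ẍ + m·l·cosθ·θ̈ − m·l·sinθ·θ̇² = -7.248593 + 1.555645 − -0.000013 = -5.692935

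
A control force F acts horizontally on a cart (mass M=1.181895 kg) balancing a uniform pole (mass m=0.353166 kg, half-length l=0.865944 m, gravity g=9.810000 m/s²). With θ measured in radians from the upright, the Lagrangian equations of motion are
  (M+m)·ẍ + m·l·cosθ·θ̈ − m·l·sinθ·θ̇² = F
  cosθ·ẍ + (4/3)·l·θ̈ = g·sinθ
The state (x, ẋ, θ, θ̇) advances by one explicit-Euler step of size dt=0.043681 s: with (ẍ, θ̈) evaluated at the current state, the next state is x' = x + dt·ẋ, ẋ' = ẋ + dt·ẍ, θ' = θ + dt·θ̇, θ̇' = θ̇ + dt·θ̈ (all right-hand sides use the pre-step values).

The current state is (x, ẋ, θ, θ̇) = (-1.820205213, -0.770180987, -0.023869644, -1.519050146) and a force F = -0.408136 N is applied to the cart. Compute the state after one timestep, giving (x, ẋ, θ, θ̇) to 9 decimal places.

sinθ=-0.023867377, cosθ=0.999715134
temp = (F + m·l·θ̇²·sinθ)/(M+m) = (-0.408136 + -0.016842929)/1.535061 = -0.276848235
θ̈ = (g·sinθ − cosθ·temp)/(l·(4/3 − m·cos²θ/(M+m))) = 0.044616696
ẍ = temp − m·l·θ̈·cosθ/(M+m) = -0.285734448
Euler: x'=-1.820205213+0.043681·-0.770180987=-1.853847489, ẋ'=-0.770180987+0.043681·-0.285734448=-0.782662153
       θ'=-0.023869644+0.043681·-1.519050146=-0.090223273, θ̇'=-1.519050146+0.043681·0.044616696=-1.517101244

(-1.853847489, -0.782662153, -0.090223273, -1.517101244)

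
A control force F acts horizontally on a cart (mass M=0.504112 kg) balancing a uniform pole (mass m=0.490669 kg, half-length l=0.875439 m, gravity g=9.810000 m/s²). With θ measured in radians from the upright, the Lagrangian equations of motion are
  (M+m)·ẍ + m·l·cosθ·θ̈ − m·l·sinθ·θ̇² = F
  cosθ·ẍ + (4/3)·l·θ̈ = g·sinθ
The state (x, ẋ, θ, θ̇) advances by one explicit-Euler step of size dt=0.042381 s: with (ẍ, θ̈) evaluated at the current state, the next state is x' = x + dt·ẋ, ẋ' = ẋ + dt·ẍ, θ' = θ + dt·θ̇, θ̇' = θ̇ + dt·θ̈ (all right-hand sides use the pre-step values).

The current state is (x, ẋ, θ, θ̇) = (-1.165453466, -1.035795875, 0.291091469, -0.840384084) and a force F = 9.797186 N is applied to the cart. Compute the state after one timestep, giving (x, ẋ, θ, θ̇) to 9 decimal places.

sinθ=0.286997948, cosθ=0.957931197
temp = (F + m·l·θ̇²·sinθ)/(M+m) = (9.797186 + 0.087066070)/0.994781 = 9.936108621
θ̈ = (g·sinθ − cosθ·temp)/(l·(4/3 − m·cos²θ/(M+m))) = -8.693298572
ẍ = temp − m·l·θ̈·cosθ/(M+m) = 13.531994843
Euler: x'=-1.165453466+0.042381·-1.035795875=-1.209351531, ẋ'=-1.035795875+0.042381·13.531994843=-0.462296402
       θ'=0.291091469+0.042381·-0.840384084=0.255475151, θ̇'=-0.840384084+0.042381·-8.693298572=-1.208814771

(-1.209351531, -0.462296402, 0.255475151, -1.208814771)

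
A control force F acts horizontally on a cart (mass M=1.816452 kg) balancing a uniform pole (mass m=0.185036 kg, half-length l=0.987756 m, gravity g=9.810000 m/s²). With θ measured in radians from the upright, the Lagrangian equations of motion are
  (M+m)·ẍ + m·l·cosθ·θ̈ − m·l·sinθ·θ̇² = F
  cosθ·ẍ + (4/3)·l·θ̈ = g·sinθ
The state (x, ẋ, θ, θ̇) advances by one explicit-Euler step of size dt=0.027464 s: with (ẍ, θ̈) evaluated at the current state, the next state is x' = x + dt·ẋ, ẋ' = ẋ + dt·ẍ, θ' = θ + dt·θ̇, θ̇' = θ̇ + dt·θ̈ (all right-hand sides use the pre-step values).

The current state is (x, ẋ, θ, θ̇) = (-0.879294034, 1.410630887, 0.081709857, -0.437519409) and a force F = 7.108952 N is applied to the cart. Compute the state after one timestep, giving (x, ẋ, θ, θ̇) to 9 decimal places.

sinθ=0.081618965, cosθ=0.996663607
temp = (F + m·l·θ̇²·sinθ)/(M+m) = (7.108952 + 0.002855562)/2.001488 = 3.553260156
θ̈ = (g·sinθ − cosθ·temp)/(l·(4/3 − m·cos²θ/(M+m))) = -2.234954865
ẍ = temp − m·l·θ̈·cosθ/(M+m) = 3.756669207
Euler: x'=-0.879294034+0.027464·1.410630887=-0.840552467, ẋ'=1.410630887+0.027464·3.756669207=1.513804050
       θ'=0.081709857+0.027464·-0.437519409=0.069693824, θ̇'=-0.437519409+0.027464·-2.234954865=-0.498900209

(-0.840552467, 1.513804050, 0.069693824, -0.498900209)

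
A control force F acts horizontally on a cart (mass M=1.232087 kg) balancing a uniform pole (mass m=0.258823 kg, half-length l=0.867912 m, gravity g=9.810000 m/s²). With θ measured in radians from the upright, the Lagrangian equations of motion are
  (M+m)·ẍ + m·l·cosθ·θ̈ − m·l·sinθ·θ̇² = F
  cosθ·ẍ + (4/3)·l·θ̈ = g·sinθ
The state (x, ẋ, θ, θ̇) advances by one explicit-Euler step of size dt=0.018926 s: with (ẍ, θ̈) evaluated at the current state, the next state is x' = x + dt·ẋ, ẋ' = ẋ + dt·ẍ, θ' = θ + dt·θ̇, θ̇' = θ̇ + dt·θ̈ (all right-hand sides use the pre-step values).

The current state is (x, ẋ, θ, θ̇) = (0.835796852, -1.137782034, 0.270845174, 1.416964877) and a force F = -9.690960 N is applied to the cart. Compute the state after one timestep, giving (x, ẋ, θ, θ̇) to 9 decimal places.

(0.814263189, -1.283063256, 0.297662651, 1.580857071)

sinθ=0.267545895, cosθ=0.963545118
temp = (F + m·l·θ̇²·sinθ)/(M+m) = (-9.690960 + 0.120668808)/1.490910 = -6.419093837
θ̈ = (g·sinθ − cosθ·temp)/(l·(4/3 − m·cos²θ/(M+m))) = 8.659631945
ẍ = temp − m·l·θ̈·cosθ/(M+m) = -7.676277188
Euler: x'=0.835796852+0.018926·-1.137782034=0.814263189, ẋ'=-1.137782034+0.018926·-7.676277188=-1.283063256
       θ'=0.270845174+0.018926·1.416964877=0.297662651, θ̇'=1.416964877+0.018926·8.659631945=1.580857071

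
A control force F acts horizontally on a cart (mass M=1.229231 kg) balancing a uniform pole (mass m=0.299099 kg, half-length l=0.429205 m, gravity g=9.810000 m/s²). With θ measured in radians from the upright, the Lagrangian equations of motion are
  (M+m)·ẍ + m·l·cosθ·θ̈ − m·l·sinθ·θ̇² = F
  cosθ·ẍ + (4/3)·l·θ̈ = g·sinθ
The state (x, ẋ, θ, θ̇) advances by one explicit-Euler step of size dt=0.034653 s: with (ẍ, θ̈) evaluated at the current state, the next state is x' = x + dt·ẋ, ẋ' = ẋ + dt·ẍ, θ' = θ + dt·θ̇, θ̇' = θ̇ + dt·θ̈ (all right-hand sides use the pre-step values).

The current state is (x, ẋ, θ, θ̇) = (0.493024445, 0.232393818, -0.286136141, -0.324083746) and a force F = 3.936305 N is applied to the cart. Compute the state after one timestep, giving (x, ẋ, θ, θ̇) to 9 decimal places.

sinθ=-0.282247581, cosθ=0.959341599
temp = (F + m·l·θ̇²·sinθ)/(M+m) = (3.936305 + -0.003805612)/1.528330 = 2.573069552
θ̈ = (g·sinθ − cosθ·temp)/(l·(4/3 − m·cos²θ/(M+m))) = -10.581089773
ẍ = temp − m·l·θ̈·cosθ/(M+m) = 3.425710668
Euler: x'=0.493024445+0.034653·0.232393818=0.501077588, ẋ'=0.232393818+0.034653·3.425710668=0.351104970
       θ'=-0.286136141+0.034653·-0.324083746=-0.297366615, θ̇'=-0.324083746+0.034653·-10.581089773=-0.690750250

(0.501077588, 0.351104970, -0.297366615, -0.690750250)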